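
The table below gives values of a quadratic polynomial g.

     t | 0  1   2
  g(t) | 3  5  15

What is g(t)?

g(t) = 4t^2 - 2t + 3

Using the Lagrange interpolation formula with nodes 0, 1, 2:
  L_0(t) = (t - 1)(t - 2) / 2
  L_1(t) = t(t - 2) / -1
  L_2(t) = t(t - 1) / 2
Then g(t) = 3·L_0(t) + 5·L_1(t) + 15·L_2(t).
Expanding and collecting terms gives g(t) = 4t^2 - 2t + 3.
Check: g(0) = 3. ✓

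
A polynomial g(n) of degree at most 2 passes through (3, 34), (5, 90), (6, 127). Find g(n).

Write g(n) = an^2 + bn + c. Substituting each data point gives a linear system:
  9a + 3b + c = 34
  25a + 5b + c = 90
  36a + 6b + c = 127
Solving the system yields a = 3, b = 4, c = -5.
So g(n) = 3n^2 + 4n - 5.
Check: g(6) = 127. ✓

g(n) = 3n^2 + 4n - 5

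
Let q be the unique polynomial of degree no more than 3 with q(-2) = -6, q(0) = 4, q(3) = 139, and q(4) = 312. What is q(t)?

q(t) = 4t^3 + 4t^2 - 3t + 4

Using the Lagrange interpolation formula with nodes -2, 0, 3, 4:
  L_0(t) = t(t - 3)(t - 4) / -60
  L_1(t) = (t + 2)(t - 3)(t - 4) / 24
  L_2(t) = (t + 2)t(t - 4) / -15
  L_3(t) = (t + 2)t(t - 3) / 24
Then q(t) = -6·L_0(t) + 4·L_1(t) + 139·L_2(t) + 312·L_3(t).
Expanding and collecting terms gives q(t) = 4t³ + 4t² - 3t + 4.
Check: q(0) = 4. ✓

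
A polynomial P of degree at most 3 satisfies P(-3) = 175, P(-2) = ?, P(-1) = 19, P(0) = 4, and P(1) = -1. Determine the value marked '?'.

The 4 known points determine the degree-3 polynomial uniquely.
Write P(t) = at^3 + bt^2 + ct + d. Substituting each data point gives a linear system:
  -27a + 9b - 3c + d = 175
  -a + b - c + d = 19
  d = 4
  a + b + c + d = -1
Solving the system yields a = -4, b = 5, c = -6, d = 4.
So P(t) = -4t^3 + 5t^2 - 6t + 4.
Then P(-2) = 68.

68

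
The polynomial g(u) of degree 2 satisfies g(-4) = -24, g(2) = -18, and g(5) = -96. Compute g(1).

-4

Using the Lagrange interpolation formula with nodes -4, 2, 5:
  L_0(u) = (u - 2)(u - 5) / 54
  L_1(u) = (u + 4)(u - 5) / -18
  L_2(u) = (u + 4)(u - 2) / 27
Then g(u) = -24·L_0(u) - 18·L_1(u) - 96·L_2(u).
Expanding and collecting terms gives g(u) = -3u² - 5u + 4.
Evaluating at u = 1: g(1) = -4.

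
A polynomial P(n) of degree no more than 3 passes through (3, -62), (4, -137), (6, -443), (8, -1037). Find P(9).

Write P(n) = an^3 + bn^2 + cn + d. Substituting each data point gives a linear system:
  27a + 9b + 3c + d = -62
  64a + 16b + 4c + d = -137
  216a + 36b + 6c + d = -443
  512a + 64b + 8c + d = -1037
Solving the system yields a = -2, b = 0, c = -1, d = -5.
So P(n) = -2n^3 - n - 5.
Then P(9) = -1472.

-1472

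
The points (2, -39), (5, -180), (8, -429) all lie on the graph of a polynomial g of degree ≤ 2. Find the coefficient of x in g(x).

Write g(x) = ax^2 + bx + c. Substituting each data point gives a linear system:
  4a + 2b + c = -39
  25a + 5b + c = -180
  64a + 8b + c = -429
Solving the system yields a = -6, b = -5, c = -5.
So g(x) = -6x^2 - 5x - 5.
The coefficient of x is -5.

-5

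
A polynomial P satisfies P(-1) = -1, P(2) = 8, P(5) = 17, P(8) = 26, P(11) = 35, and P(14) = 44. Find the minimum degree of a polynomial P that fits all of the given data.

Forward differences of the values at s = -1, 2, 5, 8, 11, 14:
  P  : -1  8  17  26  35  44
  Δ  : 9  9  9  9  9
  Δ^2: 0  0  0  0
  Δ^3: 0  0  0
  Δ^4: 0  0
  Δ^5: 0
The first differences are constant (9) and nonzero, while all higher differences vanish, so the minimal degree is 1.

1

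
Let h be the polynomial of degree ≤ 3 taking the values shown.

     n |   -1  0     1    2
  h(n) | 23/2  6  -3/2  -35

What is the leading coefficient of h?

-4

Write h(n) = an^3 + bn^2 + cn + d. Substituting each data point gives a linear system:
  -a + b - c + d = 23/2
  d = 6
  a + b + c + d = -3/2
  8a + 4b + 2c + d = -35
Solving the system yields a = -4, b = -1, c = -5/2, d = 6.
So h(n) = -4n^3 - n^2 - (5/2)n + 6.
The leading coefficient is -4.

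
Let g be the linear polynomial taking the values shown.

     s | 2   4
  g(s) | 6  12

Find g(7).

21

Write g(s) = as + b. Substituting each data point gives a linear system:
  2a + b = 6
  4a + b = 12
Solving the system yields a = 3, b = 0.
So g(s) = 3s.
Then g(7) = 21.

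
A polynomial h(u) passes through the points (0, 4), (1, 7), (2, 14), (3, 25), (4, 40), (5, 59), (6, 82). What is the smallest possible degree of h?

2

Forward differences of the values at u = 0, 1, 2, 3, 4, 5, 6:
  h  : 4  7  14  25  40  59  82
  Δ  : 3  7  11  15  19  23
  Δ^2: 4  4  4  4  4
  Δ^3: 0  0  0  0
  Δ^4: 0  0  0
  Δ^5: 0  0
  Δ^6: 0
The second differences are constant (4) and nonzero, while all higher differences vanish, so the minimal degree is 2.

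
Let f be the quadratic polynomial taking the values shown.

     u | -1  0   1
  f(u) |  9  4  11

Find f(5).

Using the Lagrange interpolation formula with nodes -1, 0, 1:
  L_0(u) = u(u - 1) / 2
  L_1(u) = (u + 1)(u - 1) / -1
  L_2(u) = (u + 1)u / 2
Then f(u) = 9·L_0(u) + 4·L_1(u) + 11·L_2(u).
Expanding and collecting terms gives f(u) = 6u² + u + 4.
Evaluating at u = 5: f(5) = 159.

159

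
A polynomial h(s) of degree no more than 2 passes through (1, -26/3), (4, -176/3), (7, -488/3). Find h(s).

h(s) = -3s^2 - (5/3)s - 4

Write h(s) = as^2 + bs + c. Substituting each data point gives a linear system:
  a + b + c = -26/3
  16a + 4b + c = -176/3
  49a + 7b + c = -488/3
Solving the system yields a = -3, b = -5/3, c = -4.
So h(s) = -3s^2 - (5/3)s - 4.
Check: h(4) = -176/3. ✓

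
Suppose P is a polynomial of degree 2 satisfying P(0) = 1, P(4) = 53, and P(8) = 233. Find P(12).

541

Using the Lagrange interpolation formula with nodes 0, 4, 8:
  L_0(u) = (u - 4)(u - 8) / 32
  L_1(u) = u(u - 8) / -16
  L_2(u) = u(u - 4) / 32
Then P(u) = 1·L_0(u) + 53·L_1(u) + 233·L_2(u).
Expanding and collecting terms gives P(u) = 4u^2 - 3u + 1.
Evaluating at u = 12: P(12) = 541.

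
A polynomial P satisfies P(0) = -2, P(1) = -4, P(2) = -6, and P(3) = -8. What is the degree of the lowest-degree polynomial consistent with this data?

Forward differences of the values at u = 0, 1, 2, 3:
  P  : -2  -4  -6  -8
  Δ  : -2  -2  -2
  Δ^2: 0  0
  Δ^3: 0
The first differences are constant (-2) and nonzero, while all higher differences vanish, so the minimal degree is 1.

1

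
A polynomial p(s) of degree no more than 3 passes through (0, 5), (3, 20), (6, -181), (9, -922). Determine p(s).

p(s) = -2s^3 + 6s^2 + 5s + 5

Using the Lagrange interpolation formula with nodes 0, 3, 6, 9:
  L_0(s) = (s - 3)(s - 6)(s - 9) / -162
  L_1(s) = s(s - 6)(s - 9) / 54
  L_2(s) = s(s - 3)(s - 9) / -54
  L_3(s) = s(s - 3)(s - 6) / 162
Then p(s) = 5·L_0(s) + 20·L_1(s) - 181·L_2(s) - 922·L_3(s).
Expanding and collecting terms gives p(s) = -2s³ + 6s² + 5s + 5.
Check: p(6) = -181. ✓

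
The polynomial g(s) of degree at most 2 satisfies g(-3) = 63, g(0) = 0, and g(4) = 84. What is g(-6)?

Using the Lagrange interpolation formula with nodes -3, 0, 4:
  L_0(s) = s(s - 4) / 21
  L_1(s) = (s + 3)(s - 4) / -12
  L_2(s) = (s + 3)s / 28
Then g(s) = 63·L_0(s) + 0·L_1(s) + 84·L_2(s).
Expanding and collecting terms gives g(s) = 6s² - 3s.
Evaluating at s = -6: g(-6) = 234.

234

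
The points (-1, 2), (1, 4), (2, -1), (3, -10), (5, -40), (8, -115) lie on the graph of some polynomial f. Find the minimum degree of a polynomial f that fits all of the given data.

2

Divided differences on the nodes -1, 1, 2, 3, 5, 8:
  order 0: 2  4  -1  -10  -40  -115
  order 1: 1  -5  -9  -15  -25
  order 2: -2  -2  -2  -2
  order 3: 0  0  0
  order 4: 0  0
  order 5: 0
The order-2 divided differences are all -2 (nonzero) and every higher order vanishes, so the data lies on a polynomial of degree exactly 2.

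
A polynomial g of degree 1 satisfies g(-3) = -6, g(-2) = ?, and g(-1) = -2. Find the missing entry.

-4

The 2 known points determine the degree-1 polynomial uniquely.
Write g(s) = as + b. Substituting each data point gives a linear system:
  -3a + b = -6
  -a + b = -2
Solving the system yields a = 2, b = 0.
So g(s) = 2s.
Then g(-2) = -4.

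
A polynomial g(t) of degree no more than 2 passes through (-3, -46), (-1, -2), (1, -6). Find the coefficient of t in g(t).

Write g(t) = at^2 + bt + c. Substituting each data point gives a linear system:
  9a - 3b + c = -46
  a - b + c = -2
  a + b + c = -6
Solving the system yields a = -6, b = -2, c = 2.
So g(t) = -6t^2 - 2t + 2.
The coefficient of t is -2.

-2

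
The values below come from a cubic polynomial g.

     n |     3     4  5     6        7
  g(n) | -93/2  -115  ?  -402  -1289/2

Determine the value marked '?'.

On equispaced nodes a degree-3 polynomial has vanishing fourth forward difference, so
  g(3) - 4·g(4) + 6·g(5) - 4·g(6) + g(7) = 0.
Substituting the known values and solving for g(5):
  6·g(5) = -1377
  g(5) = -459/2.

-459/2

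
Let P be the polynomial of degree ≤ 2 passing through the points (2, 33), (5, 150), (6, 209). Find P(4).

Write P(x) = ax^2 + bx + c. Substituting each data point gives a linear system:
  4a + 2b + c = 33
  25a + 5b + c = 150
  36a + 6b + c = 209
Solving the system yields a = 5, b = 4, c = 5.
So P(x) = 5x² + 4x + 5.
Then P(4) = 101.

101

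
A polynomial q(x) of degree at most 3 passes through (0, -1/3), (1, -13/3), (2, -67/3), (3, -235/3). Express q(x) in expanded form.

q(x) = -4x^3 + 5x^2 - 5x - 1/3

Using the Lagrange interpolation formula with nodes 0, 1, 2, 3:
  L_0(x) = (x - 1)(x - 2)(x - 3) / -6
  L_1(x) = x(x - 2)(x - 3) / 2
  L_2(x) = x(x - 1)(x - 3) / -2
  L_3(x) = x(x - 1)(x - 2) / 6
Then q(x) = -1/3·L_0(x) - 13/3·L_1(x) - 67/3·L_2(x) - 235/3·L_3(x).
Expanding and collecting terms gives q(x) = -4x^3 + 5x^2 - 5x - 1/3.
Check: q(3) = -235/3. ✓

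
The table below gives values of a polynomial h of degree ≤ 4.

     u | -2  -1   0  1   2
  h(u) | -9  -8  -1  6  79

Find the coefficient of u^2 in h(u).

Write h(u) = au^4 + bu^3 + cu^2 + du + e. Substituting each data point gives a linear system:
  16a - 8b + 4c - 2d + e = -9
  a - b + c - d + e = -8
  e = -1
  a + b + c + d + e = 6
  16a + 8b + 4c + 2d + e = 79
Solving the system yields a = 3, b = 5, c = -3, d = 2, e = -1.
So h(u) = 3u^4 + 5u^3 - 3u^2 + 2u - 1.
The coefficient of u^2 is -3.

-3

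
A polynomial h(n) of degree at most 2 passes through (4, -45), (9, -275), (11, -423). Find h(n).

h(n) = -4n^2 + 6n - 5

Using the Lagrange interpolation formula with nodes 4, 9, 11:
  L_0(n) = (n - 9)(n - 11) / 35
  L_1(n) = (n - 4)(n - 11) / -10
  L_2(n) = (n - 4)(n - 9) / 14
Then h(n) = -45·L_0(n) - 275·L_1(n) - 423·L_2(n).
Expanding and collecting terms gives h(n) = -4n^2 + 6n - 5.
Check: h(9) = -275. ✓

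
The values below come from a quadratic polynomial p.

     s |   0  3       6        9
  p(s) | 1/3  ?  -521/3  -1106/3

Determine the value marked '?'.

-152/3

On equispaced nodes a degree-2 polynomial has vanishing third forward difference, so
  - p(0) + 3·p(3) - 3·p(6) + p(9) = 0.
Substituting the known values and solving for p(3):
  3·p(3) = -152
  p(3) = -152/3.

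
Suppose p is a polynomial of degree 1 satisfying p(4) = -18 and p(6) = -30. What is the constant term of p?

6

Write p(s) = as + b. Substituting each data point gives a linear system:
  4a + b = -18
  6a + b = -30
Solving the system yields a = -6, b = 6.
So p(s) = -6s + 6.
The constant term is 6.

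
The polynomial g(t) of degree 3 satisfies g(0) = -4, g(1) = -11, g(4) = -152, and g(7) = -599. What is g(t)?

Using the Lagrange interpolation formula with nodes 0, 1, 4, 7:
  L_0(t) = (t - 1)(t - 4)(t - 7) / -28
  L_1(t) = t(t - 4)(t - 7) / 18
  L_2(t) = t(t - 1)(t - 7) / -36
  L_3(t) = t(t - 1)(t - 4) / 126
Then g(t) = -4·L_0(t) - 11·L_1(t) - 152·L_2(t) - 599·L_3(t).
Expanding and collecting terms gives g(t) = -t^3 - 5t^2 - t - 4.
Check: g(0) = -4. ✓

g(t) = -t^3 - 5t^2 - t - 4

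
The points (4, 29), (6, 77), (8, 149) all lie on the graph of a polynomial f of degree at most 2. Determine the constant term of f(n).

5

Write f(n) = an^2 + bn + c. Substituting each data point gives a linear system:
  16a + 4b + c = 29
  36a + 6b + c = 77
  64a + 8b + c = 149
Solving the system yields a = 3, b = -6, c = 5.
So f(n) = 3n² - 6n + 5.
The constant term is 5.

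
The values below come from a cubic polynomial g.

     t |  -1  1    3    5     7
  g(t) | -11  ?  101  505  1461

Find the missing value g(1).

On equispaced nodes a degree-3 polynomial has vanishing fourth forward difference, so
  g(-1) - 4·g(1) + 6·g(3) - 4·g(5) + g(7) = 0.
Substituting the known values and solving for g(1):
  -4·g(1) = -36
  g(1) = 9.

9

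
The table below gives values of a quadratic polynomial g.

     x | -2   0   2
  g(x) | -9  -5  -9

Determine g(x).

Write g(x) = ax^2 + bx + c. Substituting each data point gives a linear system:
  4a - 2b + c = -9
  c = -5
  4a + 2b + c = -9
Solving the system yields a = -1, b = 0, c = -5.
So g(x) = -x^2 - 5.
Check: g(0) = -5. ✓

g(x) = -x^2 - 5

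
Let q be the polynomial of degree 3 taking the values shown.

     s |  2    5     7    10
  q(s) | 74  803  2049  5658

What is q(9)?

Using the Lagrange interpolation formula with nodes 2, 5, 7, 10:
  L_0(s) = (s - 5)(s - 7)(s - 10) / -120
  L_1(s) = (s - 2)(s - 7)(s - 10) / 30
  L_2(s) = (s - 2)(s - 5)(s - 10) / -30
  L_3(s) = (s - 2)(s - 5)(s - 7) / 120
Then q(s) = 74·L_0(s) + 803·L_1(s) + 2049·L_2(s) + 5658·L_3(s).
Expanding and collecting terms gives q(s) = 5s^3 + 6s^2 + 6s - 2.
Evaluating at s = 9: q(9) = 4183.

4183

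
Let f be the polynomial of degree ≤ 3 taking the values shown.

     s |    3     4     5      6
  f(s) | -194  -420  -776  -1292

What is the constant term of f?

4

Write f(s) = as^3 + bs^2 + cs + d. Substituting each data point gives a linear system:
  27a + 9b + 3c + d = -194
  64a + 16b + 4c + d = -420
  125a + 25b + 5c + d = -776
  216a + 36b + 6c + d = -1292
Solving the system yields a = -5, b = -5, c = -6, d = 4.
So f(s) = -5s³ - 5s² - 6s + 4.
The constant term is 4.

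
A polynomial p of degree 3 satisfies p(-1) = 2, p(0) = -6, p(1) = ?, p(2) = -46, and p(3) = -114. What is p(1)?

The 4 known points determine the degree-3 polynomial uniquely.
Write p(t) = at^3 + bt^2 + ct + d. Substituting each data point gives a linear system:
  -a + b - c + d = 2
  d = -6
  8a + 4b + 2c + d = -46
  27a + 9b + 3c + d = -114
Solving the system yields a = -3, b = -1, c = -6, d = -6.
So p(t) = -3t^3 - t^2 - 6t - 6.
Then p(1) = -16.

-16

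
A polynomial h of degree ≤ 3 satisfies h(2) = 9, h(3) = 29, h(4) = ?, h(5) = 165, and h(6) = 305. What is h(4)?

The 4 known points determine the degree-3 polynomial uniquely.
Write h(u) = au^3 + bu^2 + cu + d. Substituting each data point gives a linear system:
  8a + 4b + 2c + d = 9
  27a + 9b + 3c + d = 29
  125a + 25b + 5c + d = 165
  216a + 36b + 6c + d = 305
Solving the system yields a = 2, b = -4, c = 2, d = 5.
So h(u) = 2u^3 - 4u^2 + 2u + 5.
Then h(4) = 77.

77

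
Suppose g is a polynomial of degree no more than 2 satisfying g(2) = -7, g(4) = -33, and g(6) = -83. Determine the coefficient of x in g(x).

5

Write g(x) = ax^2 + bx + c. Substituting each data point gives a linear system:
  4a + 2b + c = -7
  16a + 4b + c = -33
  36a + 6b + c = -83
Solving the system yields a = -3, b = 5, c = -5.
So g(x) = -3x² + 5x - 5.
The coefficient of x is 5.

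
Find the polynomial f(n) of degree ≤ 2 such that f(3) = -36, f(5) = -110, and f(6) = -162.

f(n) = -5n^2 + 3n

Write f(n) = an^2 + bn + c. Substituting each data point gives a linear system:
  9a + 3b + c = -36
  25a + 5b + c = -110
  36a + 6b + c = -162
Solving the system yields a = -5, b = 3, c = 0.
So f(n) = -5n² + 3n.
Check: f(3) = -36. ✓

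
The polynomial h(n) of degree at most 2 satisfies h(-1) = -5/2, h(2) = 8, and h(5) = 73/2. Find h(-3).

1/2

Using the Lagrange interpolation formula with nodes -1, 2, 5:
  L_0(n) = (n - 2)(n - 5) / 18
  L_1(n) = (n + 1)(n - 5) / -9
  L_2(n) = (n + 1)(n - 2) / 18
Then h(n) = -5/2·L_0(n) + 8·L_1(n) + 73/2·L_2(n).
Expanding and collecting terms gives h(n) = n^2 + (5/2)n - 1.
Evaluating at n = -3: h(-3) = 1/2.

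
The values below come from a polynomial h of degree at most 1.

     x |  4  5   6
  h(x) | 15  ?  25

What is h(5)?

20

The 2 known points determine the degree-1 polynomial uniquely.
Write h(x) = ax + b. Substituting each data point gives a linear system:
  4a + b = 15
  6a + b = 25
Solving the system yields a = 5, b = -5.
So h(x) = 5x - 5.
Then h(5) = 20.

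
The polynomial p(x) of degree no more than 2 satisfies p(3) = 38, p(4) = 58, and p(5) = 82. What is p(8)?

Write p(x) = ax^2 + bx + c. Substituting each data point gives a linear system:
  9a + 3b + c = 38
  16a + 4b + c = 58
  25a + 5b + c = 82
Solving the system yields a = 2, b = 6, c = 2.
So p(x) = 2x^2 + 6x + 2.
Then p(8) = 178.

178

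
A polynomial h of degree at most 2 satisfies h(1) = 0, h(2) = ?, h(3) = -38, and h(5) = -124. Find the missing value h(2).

-13

The 3 known points determine the degree-2 polynomial uniquely.
Write h(s) = as^2 + bs + c. Substituting each data point gives a linear system:
  a + b + c = 0
  9a + 3b + c = -38
  25a + 5b + c = -124
Solving the system yields a = -6, b = 5, c = 1.
So h(s) = -6s^2 + 5s + 1.
Then h(2) = -13.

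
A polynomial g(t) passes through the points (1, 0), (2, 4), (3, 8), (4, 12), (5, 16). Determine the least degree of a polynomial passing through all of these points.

Forward differences of the values at t = 1, 2, 3, 4, 5:
  g  : 0  4  8  12  16
  Δ  : 4  4  4  4
  Δ^2: 0  0  0
  Δ^3: 0  0
  Δ^4: 0
The first differences are constant (4) and nonzero, while all higher differences vanish, so the minimal degree is 1.

1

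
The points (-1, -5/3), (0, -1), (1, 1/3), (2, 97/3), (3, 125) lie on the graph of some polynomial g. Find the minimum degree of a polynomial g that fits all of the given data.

Forward differences of the values at n = -1, 0, 1, 2, 3:
  g  : -5/3  -1  1/3  97/3  125
  Δ  : 2/3  4/3  32  278/3
  Δ^2: 2/3  92/3  182/3
  Δ^3: 30  30
  Δ^4: 0
The third differences are constant (30) and nonzero, while all higher differences vanish, so the minimal degree is 3.

3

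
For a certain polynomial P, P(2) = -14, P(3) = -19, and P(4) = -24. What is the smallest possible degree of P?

1

Forward differences of the values at x = 2, 3, 4:
  P  : -14  -19  -24
  Δ  : -5  -5
  Δ^2: 0
The first differences are constant (-5) and nonzero, while all higher differences vanish, so the minimal degree is 1.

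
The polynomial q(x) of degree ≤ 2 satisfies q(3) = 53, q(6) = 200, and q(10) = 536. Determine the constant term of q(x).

-4

Write q(x) = ax^2 + bx + c. Substituting each data point gives a linear system:
  9a + 3b + c = 53
  36a + 6b + c = 200
  100a + 10b + c = 536
Solving the system yields a = 5, b = 4, c = -4.
So q(x) = 5x² + 4x - 4.
The constant term is -4.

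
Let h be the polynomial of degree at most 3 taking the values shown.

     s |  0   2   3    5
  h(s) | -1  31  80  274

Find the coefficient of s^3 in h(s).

Write h(s) = as^3 + bs^2 + cs + d. Substituting each data point gives a linear system:
  d = -1
  8a + 4b + 2c + d = 31
  27a + 9b + 3c + d = 80
  125a + 25b + 5c + d = 274
Solving the system yields a = 1, b = 6, c = 0, d = -1.
So h(s) = s^3 + 6s^2 - 1.
The leading coefficient is 1.

1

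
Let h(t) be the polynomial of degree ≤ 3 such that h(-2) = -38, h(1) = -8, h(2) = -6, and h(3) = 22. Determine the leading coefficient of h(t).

Write h(t) = at^3 + bt^2 + ct + d. Substituting each data point gives a linear system:
  -8a + 4b - 2c + d = -38
  a + b + c + d = -8
  8a + 4b + 2c + d = -6
  27a + 9b + 3c + d = 22
Solving the system yields a = 3, b = -5, c = -4, d = -2.
So h(t) = 3t^3 - 5t^2 - 4t - 2.
The leading coefficient is 3.

3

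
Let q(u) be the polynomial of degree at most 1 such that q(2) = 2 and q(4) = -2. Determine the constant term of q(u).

Write q(u) = au + b. Substituting each data point gives a linear system:
  2a + b = 2
  4a + b = -2
Solving the system yields a = -2, b = 6.
So q(u) = -2u + 6.
The constant term is 6.

6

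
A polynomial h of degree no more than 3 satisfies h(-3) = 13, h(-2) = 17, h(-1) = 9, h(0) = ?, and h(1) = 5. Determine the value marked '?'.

The 4 known points determine the degree-3 polynomial uniquely.
Write h(n) = an^3 + bn^2 + cn + d. Substituting each data point gives a linear system:
  -27a + 9b - 3c + d = 13
  -8a + 4b - 2c + d = 17
  -a + b - c + d = 9
  a + b + c + d = 5
Solving the system yields a = 2, b = 6, c = -4, d = 1.
So h(n) = 2n^3 + 6n^2 - 4n + 1.
Then h(0) = 1.

1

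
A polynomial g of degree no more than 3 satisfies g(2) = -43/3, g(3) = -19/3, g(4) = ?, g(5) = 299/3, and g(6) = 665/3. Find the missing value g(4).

83/3

The 4 known points determine the degree-3 polynomial uniquely.
Write g(t) = at^3 + bt^2 + ct + d. Substituting each data point gives a linear system:
  8a + 4b + 2c + d = -43/3
  27a + 9b + 3c + d = -19/3
  125a + 25b + 5c + d = 299/3
  216a + 36b + 6c + d = 665/3
Solving the system yields a = 2, b = -5, c = -5, d = -1/3.
So g(t) = 2t³ - 5t² - 5t - 1/3.
Then g(4) = 83/3.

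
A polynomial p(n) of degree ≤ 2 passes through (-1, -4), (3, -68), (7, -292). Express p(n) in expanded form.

p(n) = -5n^2 - 6n - 5

Using the Lagrange interpolation formula with nodes -1, 3, 7:
  L_0(n) = (n - 3)(n - 7) / 32
  L_1(n) = (n + 1)(n - 7) / -16
  L_2(n) = (n + 1)(n - 3) / 32
Then p(n) = -4·L_0(n) - 68·L_1(n) - 292·L_2(n).
Expanding and collecting terms gives p(n) = -5n² - 6n - 5.
Check: p(7) = -292. ✓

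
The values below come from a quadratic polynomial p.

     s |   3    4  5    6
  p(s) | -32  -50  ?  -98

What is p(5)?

-72

On equispaced nodes a degree-2 polynomial has vanishing third forward difference, so
  - p(3) + 3·p(4) - 3·p(5) + p(6) = 0.
Substituting the known values and solving for p(5):
  -3·p(5) = 216
  p(5) = -72.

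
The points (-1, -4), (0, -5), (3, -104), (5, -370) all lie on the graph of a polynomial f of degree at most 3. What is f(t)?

Using the Lagrange interpolation formula with nodes -1, 0, 3, 5:
  L_0(t) = t(t - 3)(t - 5) / -24
  L_1(t) = (t + 1)(t - 3)(t - 5) / 15
  L_2(t) = (t + 1)t(t - 5) / -24
  L_3(t) = (t + 1)t(t - 3) / 60
Then f(t) = -4·L_0(t) - 5·L_1(t) - 104·L_2(t) - 370·L_3(t).
Expanding and collecting terms gives f(t) = -2t^3 - 4t^2 - 3t - 5.
Check: f(5) = -370. ✓

f(t) = -2t^3 - 4t^2 - 3t - 5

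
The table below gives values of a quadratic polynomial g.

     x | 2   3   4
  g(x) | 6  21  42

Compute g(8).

186

Using the Lagrange interpolation formula with nodes 2, 3, 4:
  L_0(x) = (x - 3)(x - 4) / 2
  L_1(x) = (x - 2)(x - 4) / -1
  L_2(x) = (x - 2)(x - 3) / 2
Then g(x) = 6·L_0(x) + 21·L_1(x) + 42·L_2(x).
Expanding and collecting terms gives g(x) = 3x^2 - 6.
Evaluating at x = 8: g(8) = 186.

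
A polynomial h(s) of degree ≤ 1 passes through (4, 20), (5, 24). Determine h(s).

Write h(s) = as + b. Substituting each data point gives a linear system:
  4a + b = 20
  5a + b = 24
Solving the system yields a = 4, b = 4.
So h(s) = 4s + 4.
Check: h(5) = 24. ✓

h(s) = 4s + 4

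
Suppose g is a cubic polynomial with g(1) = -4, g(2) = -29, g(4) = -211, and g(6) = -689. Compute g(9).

Using the Lagrange interpolation formula with nodes 1, 2, 4, 6:
  L_0(x) = (x - 2)(x - 4)(x - 6) / -15
  L_1(x) = (x - 1)(x - 4)(x - 6) / 8
  L_2(x) = (x - 1)(x - 2)(x - 6) / -12
  L_3(x) = (x - 1)(x - 2)(x - 4) / 40
Then g(x) = -4·L_0(x) - 29·L_1(x) - 211·L_2(x) - 689·L_3(x).
Expanding and collecting terms gives g(x) = -3x^3 - x^2 - x + 1.
Evaluating at x = 9: g(9) = -2276.

-2276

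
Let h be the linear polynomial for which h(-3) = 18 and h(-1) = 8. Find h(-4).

Using the Lagrange interpolation formula with nodes -3, -1:
  L_0(n) = (n + 1) / -2
  L_1(n) = (n + 3) / 2
Then h(n) = 18·L_0(n) + 8·L_1(n).
Expanding and collecting terms gives h(n) = -5n + 3.
Evaluating at n = -4: h(-4) = 23.

23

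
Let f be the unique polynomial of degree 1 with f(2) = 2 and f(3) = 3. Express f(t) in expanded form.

Write f(t) = at + b. Substituting each data point gives a linear system:
  2a + b = 2
  3a + b = 3
Solving the system yields a = 1, b = 0.
So f(t) = t.
Check: f(3) = 3. ✓

f(t) = t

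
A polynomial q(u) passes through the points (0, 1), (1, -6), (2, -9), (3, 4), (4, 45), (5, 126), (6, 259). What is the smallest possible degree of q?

3

Forward differences of the values at u = 0, 1, 2, 3, 4, 5, 6:
  q  : 1  -6  -9  4  45  126  259
  Δ  : -7  -3  13  41  81  133
  Δ^2: 4  16  28  40  52
  Δ^3: 12  12  12  12
  Δ^4: 0  0  0
  Δ^5: 0  0
  Δ^6: 0
The third differences are constant (12) and nonzero, while all higher differences vanish, so the minimal degree is 3.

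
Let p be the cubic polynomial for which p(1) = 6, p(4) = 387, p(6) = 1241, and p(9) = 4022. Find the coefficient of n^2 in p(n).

Write p(n) = an^3 + bn^2 + cn + d. Substituting each data point gives a linear system:
  a + b + c + d = 6
  64a + 16b + 4c + d = 387
  216a + 36b + 6c + d = 1241
  729a + 81b + 9c + d = 4022
Solving the system yields a = 5, b = 5, c = -3, d = -1.
So p(n) = 5n^3 + 5n^2 - 3n - 1.
The coefficient of n^2 is 5.

5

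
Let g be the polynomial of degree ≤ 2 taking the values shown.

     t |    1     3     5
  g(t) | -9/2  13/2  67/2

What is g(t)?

Using the Lagrange interpolation formula with nodes 1, 3, 5:
  L_0(t) = (t - 3)(t - 5) / 8
  L_1(t) = (t - 1)(t - 5) / -4
  L_2(t) = (t - 1)(t - 3) / 8
Then g(t) = -9/2·L_0(t) + 13/2·L_1(t) + 67/2·L_2(t).
Expanding and collecting terms gives g(t) = 2t² - (5/2)t - 4.
Check: g(5) = 67/2. ✓

g(t) = 2t^2 - (5/2)t - 4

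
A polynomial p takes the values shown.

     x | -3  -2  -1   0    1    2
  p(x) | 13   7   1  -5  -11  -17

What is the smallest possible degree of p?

1

Forward differences of the values at x = -3, -2, -1, 0, 1, 2:
  p  : 13  7  1  -5  -11  -17
  Δ  : -6  -6  -6  -6  -6
  Δ^2: 0  0  0  0
  Δ^3: 0  0  0
  Δ^4: 0  0
  Δ^5: 0
The first differences are constant (-6) and nonzero, while all higher differences vanish, so the minimal degree is 1.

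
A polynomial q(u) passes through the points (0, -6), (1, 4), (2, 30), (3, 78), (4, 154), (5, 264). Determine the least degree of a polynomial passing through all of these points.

Divided differences on the nodes 0, 1, 2, 3, 4, 5:
  order 0: -6  4  30  78  154  264
  order 1: 10  26  48  76  110
  order 2: 8  11  14  17
  order 3: 1  1  1
  order 4: 0  0
  order 5: 0
The order-3 divided differences are all 1 (nonzero) and every higher order vanishes, so the data lies on a polynomial of degree exactly 3.

3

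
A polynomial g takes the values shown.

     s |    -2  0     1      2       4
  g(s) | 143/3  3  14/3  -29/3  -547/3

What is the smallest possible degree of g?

3

Divided differences on the nodes -2, 0, 1, 2, 4:
  order 0: 143/3  3  14/3  -29/3  -547/3
  order 1: -67/3  5/3  -43/3  -259/3
  order 2: 8  -8  -24
  order 3: -4  -4
  order 4: 0
The order-3 divided differences are all -4 (nonzero) and every higher order vanishes, so the data lies on a polynomial of degree exactly 3.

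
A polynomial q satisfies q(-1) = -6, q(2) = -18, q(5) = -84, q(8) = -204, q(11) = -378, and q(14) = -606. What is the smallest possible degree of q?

2

Forward differences of the values at t = -1, 2, 5, 8, 11, 14:
  q  : -6  -18  -84  -204  -378  -606
  Δ  : -12  -66  -120  -174  -228
  Δ^2: -54  -54  -54  -54
  Δ^3: 0  0  0
  Δ^4: 0  0
  Δ^5: 0
The second differences are constant (-54) and nonzero, while all higher differences vanish, so the minimal degree is 2.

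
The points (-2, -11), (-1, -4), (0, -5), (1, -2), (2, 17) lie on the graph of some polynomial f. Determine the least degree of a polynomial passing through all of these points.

3

Forward differences of the values at x = -2, -1, 0, 1, 2:
  f  : -11  -4  -5  -2  17
  Δ  : 7  -1  3  19
  Δ^2: -8  4  16
  Δ^3: 12  12
  Δ^4: 0
The third differences are constant (12) and nonzero, while all higher differences vanish, so the minimal degree is 3.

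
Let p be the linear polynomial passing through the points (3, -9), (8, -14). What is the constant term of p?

-6

Write p(n) = an + b. Substituting each data point gives a linear system:
  3a + b = -9
  8a + b = -14
Solving the system yields a = -1, b = -6.
So p(n) = -n - 6.
The constant term is -6.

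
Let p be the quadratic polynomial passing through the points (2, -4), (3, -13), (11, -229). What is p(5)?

Using the Lagrange interpolation formula with nodes 2, 3, 11:
  L_0(t) = (t - 3)(t - 11) / 9
  L_1(t) = (t - 2)(t - 11) / -8
  L_2(t) = (t - 2)(t - 3) / 72
Then p(t) = -4·L_0(t) - 13·L_1(t) - 229·L_2(t).
Expanding and collecting terms gives p(t) = -2t^2 + t + 2.
Evaluating at t = 5: p(5) = -43.

-43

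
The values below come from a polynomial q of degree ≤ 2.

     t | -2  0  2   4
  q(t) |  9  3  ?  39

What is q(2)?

The 3 known points determine the degree-2 polynomial uniquely.
Write q(t) = at^2 + bt + c. Substituting each data point gives a linear system:
  4a - 2b + c = 9
  c = 3
  16a + 4b + c = 39
Solving the system yields a = 2, b = 1, c = 3.
So q(t) = 2t^2 + t + 3.
Then q(2) = 13.

13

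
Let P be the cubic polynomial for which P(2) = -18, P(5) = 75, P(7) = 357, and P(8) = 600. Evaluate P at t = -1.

-3

Using the Lagrange interpolation formula with nodes 2, 5, 7, 8:
  L_0(t) = (t - 5)(t - 7)(t - 8) / -90
  L_1(t) = (t - 2)(t - 7)(t - 8) / 18
  L_2(t) = (t - 2)(t - 5)(t - 8) / -10
  L_3(t) = (t - 2)(t - 5)(t - 7) / 18
Then P(t) = -18·L_0(t) + 75·L_1(t) + 357·L_2(t) + 600·L_3(t).
Expanding and collecting terms gives P(t) = 2t³ - 6t² - 5t.
Evaluating at t = -1: P(-1) = -3.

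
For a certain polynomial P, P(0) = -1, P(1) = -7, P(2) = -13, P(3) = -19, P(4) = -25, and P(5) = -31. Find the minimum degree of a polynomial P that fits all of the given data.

Forward differences of the values at s = 0, 1, 2, 3, 4, 5:
  P  : -1  -7  -13  -19  -25  -31
  Δ  : -6  -6  -6  -6  -6
  Δ^2: 0  0  0  0
  Δ^3: 0  0  0
  Δ^4: 0  0
  Δ^5: 0
The first differences are constant (-6) and nonzero, while all higher differences vanish, so the minimal degree is 1.

1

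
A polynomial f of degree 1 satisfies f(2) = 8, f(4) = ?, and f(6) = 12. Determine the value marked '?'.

The 2 known points determine the degree-1 polynomial uniquely.
Write f(u) = au + b. Substituting each data point gives a linear system:
  2a + b = 8
  6a + b = 12
Solving the system yields a = 1, b = 6.
So f(u) = u + 6.
Then f(4) = 10.

10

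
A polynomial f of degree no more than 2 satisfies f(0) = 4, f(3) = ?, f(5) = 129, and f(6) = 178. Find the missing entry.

55

The 3 known points determine the degree-2 polynomial uniquely.
Write f(t) = at^2 + bt + c. Substituting each data point gives a linear system:
  c = 4
  25a + 5b + c = 129
  36a + 6b + c = 178
Solving the system yields a = 4, b = 5, c = 4.
So f(t) = 4t^2 + 5t + 4.
Then f(3) = 55.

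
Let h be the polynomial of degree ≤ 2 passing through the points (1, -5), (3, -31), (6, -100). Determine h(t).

h(t) = -2t^2 - 5t + 2

Using the Lagrange interpolation formula with nodes 1, 3, 6:
  L_0(t) = (t - 3)(t - 6) / 10
  L_1(t) = (t - 1)(t - 6) / -6
  L_2(t) = (t - 1)(t - 3) / 15
Then h(t) = -5·L_0(t) - 31·L_1(t) - 100·L_2(t).
Expanding and collecting terms gives h(t) = -2t^2 - 5t + 2.
Check: h(3) = -31. ✓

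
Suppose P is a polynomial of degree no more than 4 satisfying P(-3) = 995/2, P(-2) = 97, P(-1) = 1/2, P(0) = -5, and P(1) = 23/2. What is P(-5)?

Forward differences of the values at s = -3, -2, -1, 0, 1:
  P  : 995/2  97  1/2  -5  23/2
  Δ  : -801/2  -193/2  -11/2  33/2
  Δ^2: 304  91  22
  Δ^3: -213  -69
  Δ^4: 144
The fourth differences are constant, confirming degree 4.
Interpolating (Newton forward form) and evaluating at s = -5 gives P(-5) = 7565/2.

7565/2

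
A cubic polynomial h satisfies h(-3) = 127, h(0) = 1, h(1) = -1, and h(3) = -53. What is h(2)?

-13

Using the Lagrange interpolation formula with nodes -3, 0, 1, 3:
  L_0(s) = s(s - 1)(s - 3) / -72
  L_1(s) = (s + 3)(s - 1)(s - 3) / 9
  L_2(s) = (s + 3)s(s - 3) / -8
  L_3(s) = (s + 3)s(s - 1) / 36
Then h(s) = 127·L_0(s) + 1·L_1(s) - 1·L_2(s) - 53·L_3(s).
Expanding and collecting terms gives h(s) = -3s^3 + 4s^2 - 3s + 1.
Evaluating at s = 2: h(2) = -13.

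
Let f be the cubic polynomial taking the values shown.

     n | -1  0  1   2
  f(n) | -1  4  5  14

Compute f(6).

Using the Lagrange interpolation formula with nodes -1, 0, 1, 2:
  L_0(n) = n(n - 1)(n - 2) / -6
  L_1(n) = (n + 1)(n - 1)(n - 2) / 2
  L_2(n) = (n + 1)n(n - 2) / -2
  L_3(n) = (n + 1)n(n - 1) / 6
Then f(n) = -1·L_0(n) + 4·L_1(n) + 5·L_2(n) + 14·L_3(n).
Expanding and collecting terms gives f(n) = 2n^3 - 2n^2 + n + 4.
Evaluating at n = 6: f(6) = 370.

370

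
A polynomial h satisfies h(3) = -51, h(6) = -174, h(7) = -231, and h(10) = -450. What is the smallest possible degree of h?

2

Divided differences on the nodes 3, 6, 7, 10:
  order 0: -51  -174  -231  -450
  order 1: -41  -57  -73
  order 2: -4  -4
  order 3: 0
The order-2 divided differences are all -4 (nonzero) and every higher order vanishes, so the data lies on a polynomial of degree exactly 2.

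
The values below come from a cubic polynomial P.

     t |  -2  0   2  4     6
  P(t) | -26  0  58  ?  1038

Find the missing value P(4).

340

On equispaced nodes a degree-3 polynomial has vanishing fourth forward difference, so
  P(-2) - 4·P(0) + 6·P(2) - 4·P(4) + P(6) = 0.
Substituting the known values and solving for P(4):
  -4·P(4) = -1360
  P(4) = 340.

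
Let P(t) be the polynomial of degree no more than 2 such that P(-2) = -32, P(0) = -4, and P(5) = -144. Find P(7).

-284

Write P(t) = at^2 + bt + c. Substituting each data point gives a linear system:
  4a - 2b + c = -32
  c = -4
  25a + 5b + c = -144
Solving the system yields a = -6, b = 2, c = -4.
So P(t) = -6t^2 + 2t - 4.
Then P(7) = -284.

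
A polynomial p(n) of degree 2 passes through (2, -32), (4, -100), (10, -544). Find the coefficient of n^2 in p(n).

Write p(n) = an^2 + bn + c. Substituting each data point gives a linear system:
  4a + 2b + c = -32
  16a + 4b + c = -100
  100a + 10b + c = -544
Solving the system yields a = -5, b = -4, c = -4.
So p(n) = -5n^2 - 4n - 4.
The leading coefficient is -5.

-5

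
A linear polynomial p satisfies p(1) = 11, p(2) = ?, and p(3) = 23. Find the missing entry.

The 2 known points determine the degree-1 polynomial uniquely.
Write p(n) = an + b. Substituting each data point gives a linear system:
  a + b = 11
  3a + b = 23
Solving the system yields a = 6, b = 5.
So p(n) = 6n + 5.
Then p(2) = 17.

17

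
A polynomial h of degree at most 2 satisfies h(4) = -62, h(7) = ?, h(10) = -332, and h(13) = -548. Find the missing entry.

The 3 known points determine the degree-2 polynomial uniquely.
Write h(n) = an^2 + bn + c. Substituting each data point gives a linear system:
  16a + 4b + c = -62
  100a + 10b + c = -332
  169a + 13b + c = -548
Solving the system yields a = -3, b = -3, c = -2.
So h(n) = -3n^2 - 3n - 2.
Then h(7) = -170.

-170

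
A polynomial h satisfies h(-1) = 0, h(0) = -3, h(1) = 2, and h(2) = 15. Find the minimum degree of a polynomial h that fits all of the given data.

Forward differences of the values at u = -1, 0, 1, 2:
  h  : 0  -3  2  15
  Δ  : -3  5  13
  Δ^2: 8  8
  Δ^3: 0
The second differences are constant (8) and nonzero, while all higher differences vanish, so the minimal degree is 2.

2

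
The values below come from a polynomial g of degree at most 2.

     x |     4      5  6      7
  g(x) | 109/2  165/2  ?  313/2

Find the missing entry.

The 3 known points determine the degree-2 polynomial uniquely.
Write g(x) = ax^2 + bx + c. Substituting each data point gives a linear system:
  16a + 4b + c = 109/2
  25a + 5b + c = 165/2
  49a + 7b + c = 313/2
Solving the system yields a = 3, b = 1, c = 5/2.
So g(x) = 3x² + x + 5/2.
Then g(6) = 233/2.

233/2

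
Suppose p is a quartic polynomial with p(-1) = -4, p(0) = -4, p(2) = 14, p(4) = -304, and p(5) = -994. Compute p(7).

-4876

Write p(x) = ax^4 + bx^3 + cx^2 + dx + e. Substituting each data point gives a linear system:
  a - b + c - d + e = -4
  e = -4
  16a + 8b + 4c + 2d + e = 14
  256a + 64b + 16c + 4d + e = -304
  625a + 125b + 25c + 5d + e = -994
Solving the system yields a = -3, b = 6, c = 6, d = -3, e = -4.
So p(x) = -3x^4 + 6x^3 + 6x^2 - 3x - 4.
Then p(7) = -4876.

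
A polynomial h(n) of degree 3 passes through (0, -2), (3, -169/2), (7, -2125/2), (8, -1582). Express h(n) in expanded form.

Write h(n) = an^3 + bn^2 + cn + d. Substituting each data point gives a linear system:
  d = -2
  27a + 9b + 3c + d = -169/2
  343a + 49b + 7c + d = -2125/2
  512a + 64b + 8c + d = -1582
Solving the system yields a = -3, b = -1, c = 5/2, d = -2.
So h(n) = -3n³ - n² + (5/2)n - 2.
Check: h(8) = -1582. ✓

h(n) = -3n^3 - n^2 + (5/2)n - 2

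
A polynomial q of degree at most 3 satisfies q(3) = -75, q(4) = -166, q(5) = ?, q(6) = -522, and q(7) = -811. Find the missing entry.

On equispaced nodes a degree-3 polynomial has vanishing fourth forward difference, so
  q(3) - 4·q(4) + 6·q(5) - 4·q(6) + q(7) = 0.
Substituting the known values and solving for q(5):
  6·q(5) = -1866
  q(5) = -311.

-311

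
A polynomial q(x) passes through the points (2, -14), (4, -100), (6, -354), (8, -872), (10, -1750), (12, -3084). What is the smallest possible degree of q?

3

Forward differences of the values at x = 2, 4, 6, 8, 10, 12:
  q  : -14  -100  -354  -872  -1750  -3084
  Δ  : -86  -254  -518  -878  -1334
  Δ^2: -168  -264  -360  -456
  Δ^3: -96  -96  -96
  Δ^4: 0  0
  Δ^5: 0
The third differences are constant (-96) and nonzero, while all higher differences vanish, so the minimal degree is 3.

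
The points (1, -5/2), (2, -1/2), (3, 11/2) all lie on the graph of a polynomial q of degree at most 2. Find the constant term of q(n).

-1/2

Write q(n) = an^2 + bn + c. Substituting each data point gives a linear system:
  a + b + c = -5/2
  4a + 2b + c = -1/2
  9a + 3b + c = 11/2
Solving the system yields a = 2, b = -4, c = -1/2.
So q(n) = 2n² - 4n - 1/2.
The constant term is -1/2.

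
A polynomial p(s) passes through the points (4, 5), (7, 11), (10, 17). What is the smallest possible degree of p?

1

Forward differences of the values at s = 4, 7, 10:
  p  : 5  11  17
  Δ  : 6  6
  Δ^2: 0
The first differences are constant (6) and nonzero, while all higher differences vanish, so the minimal degree is 1.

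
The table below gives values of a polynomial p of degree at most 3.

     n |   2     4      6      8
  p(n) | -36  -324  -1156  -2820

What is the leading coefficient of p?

Write p(n) = an^3 + bn^2 + cn + d. Substituting each data point gives a linear system:
  8a + 4b + 2c + d = -36
  64a + 16b + 4c + d = -324
  216a + 36b + 6c + d = -1156
  512a + 64b + 8c + d = -2820
Solving the system yields a = -6, b = 4, c = 0, d = -4.
So p(n) = -6n^3 + 4n^2 - 4.
The leading coefficient is -6.

-6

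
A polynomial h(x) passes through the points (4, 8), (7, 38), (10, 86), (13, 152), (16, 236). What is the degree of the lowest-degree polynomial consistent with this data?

2

Forward differences of the values at x = 4, 7, 10, 13, 16:
  h  : 8  38  86  152  236
  Δ  : 30  48  66  84
  Δ^2: 18  18  18
  Δ^3: 0  0
  Δ^4: 0
The second differences are constant (18) and nonzero, while all higher differences vanish, so the minimal degree is 2.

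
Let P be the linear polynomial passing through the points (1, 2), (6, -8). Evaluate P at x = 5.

Using the Lagrange interpolation formula with nodes 1, 6:
  L_0(x) = (x - 6) / -5
  L_1(x) = (x - 1) / 5
Then P(x) = 2·L_0(x) - 8·L_1(x).
Expanding and collecting terms gives P(x) = -2x + 4.
Evaluating at x = 5: P(5) = -6.

-6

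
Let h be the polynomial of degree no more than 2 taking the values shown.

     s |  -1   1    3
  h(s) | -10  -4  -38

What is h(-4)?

-94

Using the Lagrange interpolation formula with nodes -1, 1, 3:
  L_0(s) = (s - 1)(s - 3) / 8
  L_1(s) = (s + 1)(s - 3) / -4
  L_2(s) = (s + 1)(s - 1) / 8
Then h(s) = -10·L_0(s) - 4·L_1(s) - 38·L_2(s).
Expanding and collecting terms gives h(s) = -5s^2 + 3s - 2.
Evaluating at s = -4: h(-4) = -94.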